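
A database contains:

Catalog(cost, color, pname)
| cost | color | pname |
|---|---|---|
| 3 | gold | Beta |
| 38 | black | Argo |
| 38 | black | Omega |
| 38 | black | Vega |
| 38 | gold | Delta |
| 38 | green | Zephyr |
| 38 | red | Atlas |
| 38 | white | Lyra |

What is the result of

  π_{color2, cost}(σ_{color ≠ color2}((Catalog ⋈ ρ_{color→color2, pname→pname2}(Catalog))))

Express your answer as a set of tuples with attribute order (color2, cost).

{(black, 38), (gold, 38), (green, 38), (red, 38), (white, 38)}

ρ[color→color2, pname→pname2]: schema becomes (cost, color2, pname2); tuples unchanged.
Natural join on cost: {(3, gold, Beta, gold, Beta), (38, black, Argo, black, Argo), (38, black, Argo, black, Omega), (38, black, Argo, black, Vega), (38, black, Argo, gold, Delta), (38, black, Argo, green, Zephyr), (38, black, Argo, red, Atlas), (38, black, Argo, white, Lyra), (38, black, Omega, black, Argo), (38, black, Omega, black, Omega), (38, black, Omega, black, Vega), (38, black, Omega, gold, Delta), (38, black, Omega, green, Zephyr), (38, black, Omega, red, Atlas), (38, black, Omega, white, Lyra), (38, black, Vega, black, Argo), (38, black, Vega, black, Omega), (38, black, Vega, black, Vega), (38, black, Vega, gold, Delta), (38, black, Vega, green, Zephyr), (38, black, Vega, red, Atlas), (38, black, Vega, white, Lyra), (38, gold, Delta, black, Argo), (38, gold, Delta, black, Omega), (38, gold, Delta, black, Vega), (38, gold, Delta, gold, Delta), (38, gold, Delta, green, Zephyr), (38, gold, Delta, red, Atlas), (38, gold, Delta, white, Lyra), (38, green, Zephyr, black, Argo), (38, green, Zephyr, black, Omega), (38, green, Zephyr, black, Vega), (38, green, Zephyr, gold, Delta), (38, green, Zephyr, green, Zephyr), (38, green, Zephyr, red, Atlas), (38, green, Zephyr, white, Lyra), (38, red, Atlas, black, Argo), (38, red, Atlas, black, Omega), (38, red, Atlas, black, Vega), (38, red, Atlas, gold, Delta), (38, red, Atlas, green, Zephyr), (38, red, Atlas, red, Atlas), (38, red, Atlas, white, Lyra), (38, white, Lyra, black, Argo), (38, white, Lyra, black, Omega), (38, white, Lyra, black, Vega), (38, white, Lyra, gold, Delta), (38, white, Lyra, green, Zephyr), (38, white, Lyra, red, Atlas), (38, white, Lyra, white, Lyra)}
Filtering on color ≠ color2 leaves {(38, black, Argo, gold, Delta), (38, black, Argo, green, Zephyr), (38, black, Argo, red, Atlas), (38, black, Argo, white, Lyra), (38, black, Omega, gold, Delta), (38, black, Omega, green, Zephyr), (38, black, Omega, red, Atlas), (38, black, Omega, white, Lyra), (38, black, Vega, gold, Delta), (38, black, Vega, green, Zephyr), (38, black, Vega, red, Atlas), (38, black, Vega, white, Lyra), (38, gold, Delta, black, Argo), (38, gold, Delta, black, Omega), (38, gold, Delta, black, Vega), (38, gold, Delta, green, Zephyr), (38, gold, Delta, red, Atlas), (38, gold, Delta, white, Lyra), (38, green, Zephyr, black, Argo), (38, green, Zephyr, black, Omega), (38, green, Zephyr, black, Vega), (38, green, Zephyr, gold, Delta), (38, green, Zephyr, red, Atlas), (38, green, Zephyr, white, Lyra), (38, red, Atlas, black, Argo), (38, red, Atlas, black, Omega), (38, red, Atlas, black, Vega), (38, red, Atlas, gold, Delta), (38, red, Atlas, green, Zephyr), (38, red, Atlas, white, Lyra), (38, white, Lyra, black, Argo), (38, white, Lyra, black, Omega), (38, white, Lyra, black, Vega), (38, white, Lyra, gold, Delta), (38, white, Lyra, green, Zephyr), (38, white, Lyra, red, Atlas)}.
Keep only column(s) color2, cost (31 duplicate(s) eliminated): {(black, 38), (gold, 38), (green, 38), (red, 38), (white, 38)}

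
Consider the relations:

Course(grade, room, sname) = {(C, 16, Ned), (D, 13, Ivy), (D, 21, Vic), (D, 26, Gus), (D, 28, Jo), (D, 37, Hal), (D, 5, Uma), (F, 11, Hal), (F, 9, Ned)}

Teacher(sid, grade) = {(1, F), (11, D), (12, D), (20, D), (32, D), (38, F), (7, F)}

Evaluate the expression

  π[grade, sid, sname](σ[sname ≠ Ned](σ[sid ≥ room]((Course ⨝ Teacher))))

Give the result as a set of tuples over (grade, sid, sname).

Joining Course and Teacher on grade yields {(D, 13, Ivy, 11), (D, 13, Ivy, 12), (D, 13, Ivy, 20), (D, 13, Ivy, 32), (D, 21, Vic, 11), (D, 21, Vic, 12), (D, 21, Vic, 20), (D, 21, Vic, 32), (D, 26, Gus, 11), (D, 26, Gus, 12), (D, 26, Gus, 20), (D, 26, Gus, 32), (D, 28, Jo, 11), (D, 28, Jo, 12), (D, 28, Jo, 20), (D, 28, Jo, 32), (D, 37, Hal, 11), (D, 37, Hal, 12), (D, 37, Hal, 20), (D, 37, Hal, 32), (D, 5, Uma, 11), (D, 5, Uma, 12), (D, 5, Uma, 20), (D, 5, Uma, 32), (F, 11, Hal, 1), (F, 11, Hal, 38), (F, 11, Hal, 7), (F, 9, Ned, 1), (F, 9, Ned, 38), (F, 9, Ned, 7)}.
Apply σ_{sid ≥ room}; surviving tuples: {(D, 13, Ivy, 20), (D, 13, Ivy, 32), (D, 21, Vic, 32), (D, 26, Gus, 32), (D, 28, Jo, 32), (D, 5, Uma, 11), (D, 5, Uma, 12), (D, 5, Uma, 20), (D, 5, Uma, 32), (F, 11, Hal, 38), (F, 9, Ned, 38)}
Apply σ_{sname ≠ Ned}; surviving tuples: {(D, 13, Ivy, 20), (D, 13, Ivy, 32), (D, 21, Vic, 32), (D, 26, Gus, 32), (D, 28, Jo, 32), (D, 5, Uma, 11), (D, 5, Uma, 12), (D, 5, Uma, 20), (D, 5, Uma, 32), (F, 11, Hal, 38)}
Projecting to grade, sid, sname: {(D, 11, Uma), (D, 12, Uma), (D, 20, Ivy), (D, 20, Uma), (D, 32, Gus), (D, 32, Ivy), (D, 32, Jo), (D, 32, Uma), (D, 32, Vic), (F, 38, Hal)}

{(D, 11, Uma), (D, 12, Uma), (D, 20, Ivy), (D, 20, Uma), (D, 32, Gus), (D, 32, Ivy), (D, 32, Jo), (D, 32, Uma), (D, 32, Vic), (F, 38, Hal)}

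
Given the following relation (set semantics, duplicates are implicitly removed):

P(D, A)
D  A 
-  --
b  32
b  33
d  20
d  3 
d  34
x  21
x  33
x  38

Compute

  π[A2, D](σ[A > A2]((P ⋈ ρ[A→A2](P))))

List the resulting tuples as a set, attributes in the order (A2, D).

{(20, d), (21, x), (3, d), (32, b), (33, x)}

ρ[A→A2]: schema becomes (D, A2); tuples unchanged.
Natural join on D: {(b, 32, 32), (b, 32, 33), (b, 33, 32), (b, 33, 33), (d, 20, 20), (d, 20, 3), (d, 20, 34), (d, 3, 20), (d, 3, 3), (d, 3, 34), (d, 34, 20), (d, 34, 3), (d, 34, 34), (x, 21, 21), (x, 21, 33), (x, 21, 38), (x, 33, 21), (x, 33, 33), (x, 33, 38), (x, 38, 21), (x, 38, 33), (x, 38, 38)}
Filtering on A > A2 leaves {(b, 33, 32), (d, 20, 3), (d, 34, 20), (d, 34, 3), (x, 33, 21), (x, 38, 21), (x, 38, 33)}.
π[A2, D]: project onto (A2, D) (2 duplicate(s) eliminated) → {(20, d), (21, x), (3, d), (32, b), (33, x)}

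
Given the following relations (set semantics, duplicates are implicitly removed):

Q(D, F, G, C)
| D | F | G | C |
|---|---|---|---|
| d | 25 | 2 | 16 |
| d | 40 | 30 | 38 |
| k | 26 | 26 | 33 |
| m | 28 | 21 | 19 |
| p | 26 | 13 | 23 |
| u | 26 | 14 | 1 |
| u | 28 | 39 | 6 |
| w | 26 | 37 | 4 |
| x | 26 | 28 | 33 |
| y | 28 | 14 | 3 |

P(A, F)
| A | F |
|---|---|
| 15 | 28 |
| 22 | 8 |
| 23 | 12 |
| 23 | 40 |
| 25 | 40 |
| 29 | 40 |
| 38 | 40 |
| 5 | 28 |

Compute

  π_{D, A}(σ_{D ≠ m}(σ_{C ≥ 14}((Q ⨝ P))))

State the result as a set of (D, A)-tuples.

{(d, 23), (d, 25), (d, 29), (d, 38)}

Natural join on F: {(d, 40, 30, 38, 23), (d, 40, 30, 38, 25), (d, 40, 30, 38, 29), (d, 40, 30, 38, 38), (m, 28, 21, 19, 15), (m, 28, 21, 19, 5), (u, 28, 39, 6, 15), (u, 28, 39, 6, 5), (y, 28, 14, 3, 15), (y, 28, 14, 3, 5)}
Filtering on C ≥ 14 leaves {(d, 40, 30, 38, 23), (d, 40, 30, 38, 25), (d, 40, 30, 38, 29), (d, 40, 30, 38, 38), (m, 28, 21, 19, 15), (m, 28, 21, 19, 5)}.
Filtering on D ≠ m leaves {(d, 40, 30, 38, 23), (d, 40, 30, 38, 25), (d, 40, 30, 38, 29), (d, 40, 30, 38, 38)}.
π_{D, A} gives {(d, 23), (d, 25), (d, 29), (d, 38)}.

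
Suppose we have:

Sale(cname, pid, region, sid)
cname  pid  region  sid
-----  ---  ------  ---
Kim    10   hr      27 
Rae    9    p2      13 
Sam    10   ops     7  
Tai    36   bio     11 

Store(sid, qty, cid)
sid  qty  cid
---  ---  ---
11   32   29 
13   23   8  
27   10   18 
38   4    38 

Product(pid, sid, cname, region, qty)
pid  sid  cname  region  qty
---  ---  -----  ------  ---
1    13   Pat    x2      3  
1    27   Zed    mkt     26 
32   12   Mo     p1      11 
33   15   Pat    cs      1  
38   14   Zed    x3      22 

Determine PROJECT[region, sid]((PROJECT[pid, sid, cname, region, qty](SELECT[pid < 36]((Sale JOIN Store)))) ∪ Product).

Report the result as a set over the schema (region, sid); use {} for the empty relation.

{(cs, 15), (hr, 27), (mkt, 27), (p1, 12), (p2, 13), (x2, 13), (x3, 14)}

Sale ⋈ Store (natural join on sid): {(Kim, 10, hr, 27, 10, 18), (Rae, 9, p2, 13, 23, 8), (Tai, 36, bio, 11, 32, 29)}
Apply σ_{pid < 36}; surviving tuples: {(Kim, 10, hr, 27, 10, 18), (Rae, 9, p2, 13, 23, 8)}
π_{pid, sid, cname, region, qty} gives {(10, 27, Kim, hr, 10), (9, 13, Rae, p2, 23)}.
Union: {(10, 27, Kim, hr, 10), (9, 13, Rae, p2, 23)} with {(1, 13, Pat, x2, 3), (1, 27, Zed, mkt, 26), (32, 12, Mo, p1, 11), (33, 15, Pat, cs, 1), (38, 14, Zed, x3, 22)} → {(1, 13, Pat, x2, 3), (1, 27, Zed, mkt, 26), (10, 27, Kim, hr, 10), (32, 12, Mo, p1, 11), (33, 15, Pat, cs, 1), (38, 14, Zed, x3, 22), (9, 13, Rae, p2, 23)}
π_{region, sid} gives {(cs, 15), (hr, 27), (mkt, 27), (p1, 12), (p2, 13), (x2, 13), (x3, 14)}.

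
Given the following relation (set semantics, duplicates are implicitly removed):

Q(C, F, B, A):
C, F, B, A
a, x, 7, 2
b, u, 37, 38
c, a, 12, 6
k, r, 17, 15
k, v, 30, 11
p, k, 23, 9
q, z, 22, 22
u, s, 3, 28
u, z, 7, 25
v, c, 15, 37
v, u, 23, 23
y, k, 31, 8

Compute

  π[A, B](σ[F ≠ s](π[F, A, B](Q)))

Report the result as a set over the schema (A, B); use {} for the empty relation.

Projecting to F, A, B: {(a, 6, 12), (c, 37, 15), (k, 8, 31), (k, 9, 23), (r, 15, 17), (s, 28, 3), (u, 23, 23), (u, 38, 37), (v, 11, 30), (x, 2, 7), (z, 22, 22), (z, 25, 7)}
Apply σ_{F ≠ s}; surviving tuples: {(a, 6, 12), (c, 37, 15), (k, 8, 31), (k, 9, 23), (r, 15, 17), (u, 23, 23), (u, 38, 37), (v, 11, 30), (x, 2, 7), (z, 22, 22), (z, 25, 7)}
Projecting to A, B: {(11, 30), (15, 17), (2, 7), (22, 22), (23, 23), (25, 7), (37, 15), (38, 37), (6, 12), (8, 31), (9, 23)}

{(11, 30), (15, 17), (2, 7), (22, 22), (23, 23), (25, 7), (37, 15), (38, 37), (6, 12), (8, 31), (9, 23)}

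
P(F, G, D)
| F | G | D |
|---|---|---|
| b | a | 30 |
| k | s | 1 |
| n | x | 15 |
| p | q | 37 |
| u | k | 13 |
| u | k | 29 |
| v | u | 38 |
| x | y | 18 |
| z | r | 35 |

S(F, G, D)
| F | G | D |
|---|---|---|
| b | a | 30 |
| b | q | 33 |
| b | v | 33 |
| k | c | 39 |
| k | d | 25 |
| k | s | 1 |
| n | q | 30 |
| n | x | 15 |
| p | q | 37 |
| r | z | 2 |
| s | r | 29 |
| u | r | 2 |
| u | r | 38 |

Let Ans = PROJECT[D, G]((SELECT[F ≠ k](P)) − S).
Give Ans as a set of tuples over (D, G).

{(13, k), (18, y), (29, k), (35, r), (38, u)}

σ[F ≠ k]: keep tuples satisfying F ≠ k → {(b, a, 30), (n, x, 15), (p, q, 37), (u, k, 13), (u, k, 29), (v, u, 38), (x, y, 18), (z, r, 35)}
Set difference of the two operands is {(u, k, 13), (u, k, 29), (v, u, 38), (x, y, 18), (z, r, 35)}.
Projecting to D, G: {(13, k), (18, y), (29, k), (35, r), (38, u)}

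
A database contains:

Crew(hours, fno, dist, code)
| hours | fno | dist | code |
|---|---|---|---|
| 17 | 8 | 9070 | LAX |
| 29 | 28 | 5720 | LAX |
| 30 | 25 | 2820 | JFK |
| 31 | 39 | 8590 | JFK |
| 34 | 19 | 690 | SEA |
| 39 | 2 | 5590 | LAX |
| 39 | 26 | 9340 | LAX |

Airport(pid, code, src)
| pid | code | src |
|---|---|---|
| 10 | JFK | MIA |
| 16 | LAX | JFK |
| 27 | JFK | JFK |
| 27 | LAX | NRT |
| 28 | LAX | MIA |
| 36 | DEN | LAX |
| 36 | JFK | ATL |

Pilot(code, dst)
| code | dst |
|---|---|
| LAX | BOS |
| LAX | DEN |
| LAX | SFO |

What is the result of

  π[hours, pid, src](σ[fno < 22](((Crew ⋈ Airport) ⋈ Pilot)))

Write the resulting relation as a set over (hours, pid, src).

{(17, 16, JFK), (17, 27, NRT), (17, 28, MIA), (39, 16, JFK), (39, 27, NRT), (39, 28, MIA)}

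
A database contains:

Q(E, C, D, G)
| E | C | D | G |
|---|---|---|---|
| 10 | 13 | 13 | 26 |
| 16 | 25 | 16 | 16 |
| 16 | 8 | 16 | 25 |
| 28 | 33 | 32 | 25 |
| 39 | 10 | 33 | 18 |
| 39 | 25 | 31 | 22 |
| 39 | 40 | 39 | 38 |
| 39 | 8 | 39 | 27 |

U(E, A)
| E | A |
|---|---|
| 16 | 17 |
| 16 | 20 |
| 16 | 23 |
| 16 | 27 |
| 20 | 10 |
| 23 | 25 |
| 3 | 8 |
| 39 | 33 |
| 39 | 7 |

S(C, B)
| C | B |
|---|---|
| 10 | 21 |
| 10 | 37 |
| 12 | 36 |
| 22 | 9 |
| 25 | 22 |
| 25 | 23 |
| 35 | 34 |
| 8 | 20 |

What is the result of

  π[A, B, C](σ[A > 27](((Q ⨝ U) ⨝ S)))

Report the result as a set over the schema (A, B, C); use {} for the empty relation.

{(33, 20, 8), (33, 21, 10), (33, 22, 25), (33, 23, 25), (33, 37, 10)}

Joining Q and U on E yields {(16, 25, 16, 16, 17), (16, 25, 16, 16, 20), (16, 25, 16, 16, 23), (16, 25, 16, 16, 27), (16, 8, 16, 25, 17), (16, 8, 16, 25, 20), (16, 8, 16, 25, 23), (16, 8, 16, 25, 27), (39, 10, 33, 18, 33), (39, 10, 33, 18, 7), (39, 25, 31, 22, 33), (39, 25, 31, 22, 7), (39, 40, 39, 38, 33), (39, 40, 39, 38, 7), (39, 8, 39, 27, 33), (39, 8, 39, 27, 7)}.
Joining (Q ⨝ U) and S on C yields {(16, 25, 16, 16, 17, 22), (16, 25, 16, 16, 17, 23), (16, 25, 16, 16, 20, 22), (16, 25, 16, 16, 20, 23), (16, 25, 16, 16, 23, 22), (16, 25, 16, 16, 23, 23), (16, 25, 16, 16, 27, 22), (16, 25, 16, 16, 27, 23), (16, 8, 16, 25, 17, 20), (16, 8, 16, 25, 20, 20), (16, 8, 16, 25, 23, 20), (16, 8, 16, 25, 27, 20), (39, 10, 33, 18, 33, 21), (39, 10, 33, 18, 33, 37), (39, 10, 33, 18, 7, 21), (39, 10, 33, 18, 7, 37), (39, 25, 31, 22, 33, 22), (39, 25, 31, 22, 33, 23), (39, 25, 31, 22, 7, 22), (39, 25, 31, 22, 7, 23), (39, 8, 39, 27, 33, 20), (39, 8, 39, 27, 7, 20)}.
Filtering on A > 27 leaves {(39, 10, 33, 18, 33, 21), (39, 10, 33, 18, 33, 37), (39, 25, 31, 22, 33, 22), (39, 25, 31, 22, 33, 23), (39, 8, 39, 27, 33, 20)}.
π[A, B, C]: project onto (A, B, C) → {(33, 20, 8), (33, 21, 10), (33, 22, 25), (33, 23, 25), (33, 37, 10)}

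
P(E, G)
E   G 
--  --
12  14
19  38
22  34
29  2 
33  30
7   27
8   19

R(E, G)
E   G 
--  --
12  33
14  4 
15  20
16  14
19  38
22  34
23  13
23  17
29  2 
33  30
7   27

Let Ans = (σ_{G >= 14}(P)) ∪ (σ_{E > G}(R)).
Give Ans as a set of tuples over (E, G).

{(12, 14), (14, 4), (16, 14), (19, 38), (22, 34), (23, 13), (23, 17), (29, 2), (33, 30), (7, 27), (8, 19)}

Apply σ_{G >= 14}; surviving tuples: {(12, 14), (19, 38), (22, 34), (33, 30), (7, 27), (8, 19)}
Apply σ_{E > G}; surviving tuples: {(14, 4), (16, 14), (23, 13), (23, 17), (29, 2), (33, 30)}
Set union of the two operands is {(12, 14), (14, 4), (16, 14), (19, 38), (22, 34), (23, 13), (23, 17), (29, 2), (33, 30), (7, 27), (8, 19)}.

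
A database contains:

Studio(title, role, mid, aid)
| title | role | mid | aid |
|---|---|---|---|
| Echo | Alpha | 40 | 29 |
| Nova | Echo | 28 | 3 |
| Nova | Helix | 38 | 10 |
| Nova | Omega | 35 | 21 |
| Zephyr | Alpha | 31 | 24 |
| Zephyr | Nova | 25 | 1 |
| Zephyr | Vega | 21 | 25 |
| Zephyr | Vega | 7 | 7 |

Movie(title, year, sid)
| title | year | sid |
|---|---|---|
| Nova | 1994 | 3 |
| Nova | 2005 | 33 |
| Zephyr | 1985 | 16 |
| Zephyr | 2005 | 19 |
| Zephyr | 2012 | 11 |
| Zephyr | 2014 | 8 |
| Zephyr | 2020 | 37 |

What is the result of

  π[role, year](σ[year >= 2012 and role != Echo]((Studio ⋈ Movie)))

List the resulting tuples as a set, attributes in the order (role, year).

Joining Studio and Movie on title yields {(Nova, Echo, 28, 3, 1994, 3), (Nova, Echo, 28, 3, 2005, 33), (Nova, Helix, 38, 10, 1994, 3), (Nova, Helix, 38, 10, 2005, 33), (Nova, Omega, 35, 21, 1994, 3), (Nova, Omega, 35, 21, 2005, 33), (Zephyr, Alpha, 31, 24, 1985, 16), (Zephyr, Alpha, 31, 24, 2005, 19), (Zephyr, Alpha, 31, 24, 2012, 11), (Zephyr, Alpha, 31, 24, 2014, 8), (Zephyr, Alpha, 31, 24, 2020, 37), (Zephyr, Nova, 25, 1, 1985, 16), (Zephyr, Nova, 25, 1, 2005, 19), (Zephyr, Nova, 25, 1, 2012, 11), (Zephyr, Nova, 25, 1, 2014, 8), (Zephyr, Nova, 25, 1, 2020, 37), (Zephyr, Vega, 21, 25, 1985, 16), (Zephyr, Vega, 21, 25, 2005, 19), (Zephyr, Vega, 21, 25, 2012, 11), (Zephyr, Vega, 21, 25, 2014, 8), (Zephyr, Vega, 21, 25, 2020, 37), (Zephyr, Vega, 7, 7, 1985, 16), (Zephyr, Vega, 7, 7, 2005, 19), (Zephyr, Vega, 7, 7, 2012, 11), (Zephyr, Vega, 7, 7, 2014, 8), (Zephyr, Vega, 7, 7, 2020, 37)}.
σ[year >= 2012 and role != Echo]: keep tuples satisfying year >= 2012 and role != Echo → {(Zephyr, Alpha, 31, 24, 2012, 11), (Zephyr, Alpha, 31, 24, 2014, 8), (Zephyr, Alpha, 31, 24, 2020, 37), (Zephyr, Nova, 25, 1, 2012, 11), (Zephyr, Nova, 25, 1, 2014, 8), (Zephyr, Nova, 25, 1, 2020, 37), (Zephyr, Vega, 21, 25, 2012, 11), (Zephyr, Vega, 21, 25, 2014, 8), (Zephyr, Vega, 21, 25, 2020, 37), (Zephyr, Vega, 7, 7, 2012, 11), (Zephyr, Vega, 7, 7, 2014, 8), (Zephyr, Vega, 7, 7, 2020, 37)}
π[role, year]: project onto (role, year) (3 duplicate(s) eliminated) → {(Alpha, 2012), (Alpha, 2014), (Alpha, 2020), (Nova, 2012), (Nova, 2014), (Nova, 2020), (Vega, 2012), (Vega, 2014), (Vega, 2020)}

{(Alpha, 2012), (Alpha, 2014), (Alpha, 2020), (Nova, 2012), (Nova, 2014), (Nova, 2020), (Vega, 2012), (Vega, 2014), (Vega, 2020)}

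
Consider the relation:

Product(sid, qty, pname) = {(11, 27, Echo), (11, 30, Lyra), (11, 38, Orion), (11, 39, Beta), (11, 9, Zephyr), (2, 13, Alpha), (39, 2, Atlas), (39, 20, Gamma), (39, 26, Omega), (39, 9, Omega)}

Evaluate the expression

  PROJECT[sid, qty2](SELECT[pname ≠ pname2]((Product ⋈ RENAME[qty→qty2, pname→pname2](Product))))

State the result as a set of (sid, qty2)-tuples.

{(11, 27), (11, 30), (11, 38), (11, 39), (11, 9), (39, 2), (39, 20), (39, 26), (39, 9)}

ρ[qty→qty2, pname→pname2]: schema becomes (sid, qty2, pname2); tuples unchanged.
Product ⋈ RENAME[qty→qty2, pname→pname2](Product) (natural join on sid): {(11, 27, Echo, 27, Echo), (11, 27, Echo, 30, Lyra), (11, 27, Echo, 38, Orion), (11, 27, Echo, 39, Beta), (11, 27, Echo, 9, Zephyr), (11, 30, Lyra, 27, Echo), (11, 30, Lyra, 30, Lyra), (11, 30, Lyra, 38, Orion), (11, 30, Lyra, 39, Beta), (11, 30, Lyra, 9, Zephyr), (11, 38, Orion, 27, Echo), (11, 38, Orion, 30, Lyra), (11, 38, Orion, 38, Orion), (11, 38, Orion, 39, Beta), (11, 38, Orion, 9, Zephyr), (11, 39, Beta, 27, Echo), (11, 39, Beta, 30, Lyra), (11, 39, Beta, 38, Orion), (11, 39, Beta, 39, Beta), (11, 39, Beta, 9, Zephyr), (11, 9, Zephyr, 27, Echo), (11, 9, Zephyr, 30, Lyra), (11, 9, Zephyr, 38, Orion), (11, 9, Zephyr, 39, Beta), (11, 9, Zephyr, 9, Zephyr), (2, 13, Alpha, 13, Alpha), (39, 2, Atlas, 2, Atlas), (39, 2, Atlas, 20, Gamma), (39, 2, Atlas, 26, Omega), (39, 2, Atlas, 9, Omega), (39, 20, Gamma, 2, Atlas), (39, 20, Gamma, 20, Gamma), (39, 20, Gamma, 26, Omega), (39, 20, Gamma, 9, Omega), (39, 26, Omega, 2, Atlas), (39, 26, Omega, 20, Gamma), (39, 26, Omega, 26, Omega), (39, 26, Omega, 9, Omega), (39, 9, Omega, 2, Atlas), (39, 9, Omega, 20, Gamma), (39, 9, Omega, 26, Omega), (39, 9, Omega, 9, Omega)}
Apply σ_{pname ≠ pname2}; surviving tuples: {(11, 27, Echo, 30, Lyra), (11, 27, Echo, 38, Orion), (11, 27, Echo, 39, Beta), (11, 27, Echo, 9, Zephyr), (11, 30, Lyra, 27, Echo), (11, 30, Lyra, 38, Orion), (11, 30, Lyra, 39, Beta), (11, 30, Lyra, 9, Zephyr), (11, 38, Orion, 27, Echo), (11, 38, Orion, 30, Lyra), (11, 38, Orion, 39, Beta), (11, 38, Orion, 9, Zephyr), (11, 39, Beta, 27, Echo), (11, 39, Beta, 30, Lyra), (11, 39, Beta, 38, Orion), (11, 39, Beta, 9, Zephyr), (11, 9, Zephyr, 27, Echo), (11, 9, Zephyr, 30, Lyra), (11, 9, Zephyr, 38, Orion), (11, 9, Zephyr, 39, Beta), (39, 2, Atlas, 20, Gamma), (39, 2, Atlas, 26, Omega), (39, 2, Atlas, 9, Omega), (39, 20, Gamma, 2, Atlas), (39, 20, Gamma, 26, Omega), (39, 20, Gamma, 9, Omega), (39, 26, Omega, 2, Atlas), (39, 26, Omega, 20, Gamma), (39, 9, Omega, 2, Atlas), (39, 9, Omega, 20, Gamma)}
Projecting to sid, qty2 (21 duplicate(s) eliminated): {(11, 27), (11, 30), (11, 38), (11, 39), (11, 9), (39, 2), (39, 20), (39, 26), (39, 9)}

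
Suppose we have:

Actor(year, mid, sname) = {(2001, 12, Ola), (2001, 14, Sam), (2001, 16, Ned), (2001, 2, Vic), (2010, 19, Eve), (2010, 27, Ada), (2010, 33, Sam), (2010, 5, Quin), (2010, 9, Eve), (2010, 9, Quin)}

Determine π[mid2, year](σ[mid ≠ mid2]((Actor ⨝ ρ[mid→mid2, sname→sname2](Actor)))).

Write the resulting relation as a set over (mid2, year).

ρ[mid→mid2, sname→sname2]: schema becomes (year, mid2, sname2); tuples unchanged.
Natural join on year: {(2001, 12, Ola, 12, Ola), (2001, 12, Ola, 14, Sam), (2001, 12, Ola, 16, Ned), (2001, 12, Ola, 2, Vic), (2001, 14, Sam, 12, Ola), (2001, 14, Sam, 14, Sam), (2001, 14, Sam, 16, Ned), (2001, 14, Sam, 2, Vic), (2001, 16, Ned, 12, Ola), (2001, 16, Ned, 14, Sam), (2001, 16, Ned, 16, Ned), (2001, 16, Ned, 2, Vic), (2001, 2, Vic, 12, Ola), (2001, 2, Vic, 14, Sam), (2001, 2, Vic, 16, Ned), (2001, 2, Vic, 2, Vic), (2010, 19, Eve, 19, Eve), (2010, 19, Eve, 27, Ada), (2010, 19, Eve, 33, Sam), (2010, 19, Eve, 5, Quin), (2010, 19, Eve, 9, Eve), (2010, 19, Eve, 9, Quin), (2010, 27, Ada, 19, Eve), (2010, 27, Ada, 27, Ada), (2010, 27, Ada, 33, Sam), (2010, 27, Ada, 5, Quin), (2010, 27, Ada, 9, Eve), (2010, 27, Ada, 9, Quin), (2010, 33, Sam, 19, Eve), (2010, 33, Sam, 27, Ada), (2010, 33, Sam, 33, Sam), (2010, 33, Sam, 5, Quin), (2010, 33, Sam, 9, Eve), (2010, 33, Sam, 9, Quin), (2010, 5, Quin, 19, Eve), (2010, 5, Quin, 27, Ada), (2010, 5, Quin, 33, Sam), (2010, 5, Quin, 5, Quin), (2010, 5, Quin, 9, Eve), (2010, 5, Quin, 9, Quin), (2010, 9, Eve, 19, Eve), (2010, 9, Eve, 27, Ada), (2010, 9, Eve, 33, Sam), (2010, 9, Eve, 5, Quin), (2010, 9, Eve, 9, Eve), (2010, 9, Eve, 9, Quin), (2010, 9, Quin, 19, Eve), (2010, 9, Quin, 27, Ada), (2010, 9, Quin, 33, Sam), (2010, 9, Quin, 5, Quin), (2010, 9, Quin, 9, Eve), (2010, 9, Quin, 9, Quin)}
Filtering on mid ≠ mid2 leaves {(2001, 12, Ola, 14, Sam), (2001, 12, Ola, 16, Ned), (2001, 12, Ola, 2, Vic), (2001, 14, Sam, 12, Ola), (2001, 14, Sam, 16, Ned), (2001, 14, Sam, 2, Vic), (2001, 16, Ned, 12, Ola), (2001, 16, Ned, 14, Sam), (2001, 16, Ned, 2, Vic), (2001, 2, Vic, 12, Ola), (2001, 2, Vic, 14, Sam), (2001, 2, Vic, 16, Ned), (2010, 19, Eve, 27, Ada), (2010, 19, Eve, 33, Sam), (2010, 19, Eve, 5, Quin), (2010, 19, Eve, 9, Eve), (2010, 19, Eve, 9, Quin), (2010, 27, Ada, 19, Eve), (2010, 27, Ada, 33, Sam), (2010, 27, Ada, 5, Quin), (2010, 27, Ada, 9, Eve), (2010, 27, Ada, 9, Quin), (2010, 33, Sam, 19, Eve), (2010, 33, Sam, 27, Ada), (2010, 33, Sam, 5, Quin), (2010, 33, Sam, 9, Eve), (2010, 33, Sam, 9, Quin), (2010, 5, Quin, 19, Eve), (2010, 5, Quin, 27, Ada), (2010, 5, Quin, 33, Sam), (2010, 5, Quin, 9, Eve), (2010, 5, Quin, 9, Quin), (2010, 9, Eve, 19, Eve), (2010, 9, Eve, 27, Ada), (2010, 9, Eve, 33, Sam), (2010, 9, Eve, 5, Quin), (2010, 9, Quin, 19, Eve), (2010, 9, Quin, 27, Ada), (2010, 9, Quin, 33, Sam), (2010, 9, Quin, 5, Quin)}.
π[mid2, year]: project onto (mid2, year) (31 duplicate(s) eliminated) → {(12, 2001), (14, 2001), (16, 2001), (19, 2010), (2, 2001), (27, 2010), (33, 2010), (5, 2010), (9, 2010)}

{(12, 2001), (14, 2001), (16, 2001), (19, 2010), (2, 2001), (27, 2010), (33, 2010), (5, 2010), (9, 2010)}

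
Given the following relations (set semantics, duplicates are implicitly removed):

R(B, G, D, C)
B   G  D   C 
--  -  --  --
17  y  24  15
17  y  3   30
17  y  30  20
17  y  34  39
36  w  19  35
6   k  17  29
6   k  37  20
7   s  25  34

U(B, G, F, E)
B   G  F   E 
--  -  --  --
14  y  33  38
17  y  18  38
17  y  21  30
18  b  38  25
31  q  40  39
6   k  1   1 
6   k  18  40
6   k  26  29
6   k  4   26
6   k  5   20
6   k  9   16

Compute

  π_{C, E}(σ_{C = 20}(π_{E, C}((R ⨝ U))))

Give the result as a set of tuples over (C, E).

{(20, 1), (20, 16), (20, 20), (20, 26), (20, 29), (20, 30), (20, 38), (20, 40)}

Joining R and U on B, G yields {(17, y, 24, 15, 18, 38), (17, y, 24, 15, 21, 30), (17, y, 3, 30, 18, 38), (17, y, 3, 30, 21, 30), (17, y, 30, 20, 18, 38), (17, y, 30, 20, 21, 30), (17, y, 34, 39, 18, 38), (17, y, 34, 39, 21, 30), (6, k, 17, 29, 1, 1), (6, k, 17, 29, 18, 40), (6, k, 17, 29, 26, 29), (6, k, 17, 29, 4, 26), (6, k, 17, 29, 5, 20), (6, k, 17, 29, 9, 16), (6, k, 37, 20, 1, 1), (6, k, 37, 20, 18, 40), (6, k, 37, 20, 26, 29), (6, k, 37, 20, 4, 26), (6, k, 37, 20, 5, 20), (6, k, 37, 20, 9, 16)}.
Keep only column(s) E, C: {(1, 20), (1, 29), (16, 20), (16, 29), (20, 20), (20, 29), (26, 20), (26, 29), (29, 20), (29, 29), (30, 15), (30, 20), (30, 30), (30, 39), (38, 15), (38, 20), (38, 30), (38, 39), (40, 20), (40, 29)}
Selection C = 20: {(1, 20), (16, 20), (20, 20), (26, 20), (29, 20), (30, 20), (38, 20), (40, 20)}
Keep only column(s) C, E: {(20, 1), (20, 16), (20, 20), (20, 26), (20, 29), (20, 30), (20, 38), (20, 40)}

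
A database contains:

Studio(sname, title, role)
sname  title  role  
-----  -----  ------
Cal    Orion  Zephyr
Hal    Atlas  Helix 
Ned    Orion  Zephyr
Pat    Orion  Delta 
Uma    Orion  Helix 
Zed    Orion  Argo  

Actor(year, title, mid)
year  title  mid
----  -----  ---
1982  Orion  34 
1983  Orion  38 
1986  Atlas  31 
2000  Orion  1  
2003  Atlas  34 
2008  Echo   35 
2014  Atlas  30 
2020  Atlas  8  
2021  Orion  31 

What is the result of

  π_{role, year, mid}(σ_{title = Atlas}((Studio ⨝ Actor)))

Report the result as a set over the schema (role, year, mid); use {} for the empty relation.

Joining Studio and Actor on title yields {(Cal, Orion, Zephyr, 1982, 34), (Cal, Orion, Zephyr, 1983, 38), (Cal, Orion, Zephyr, 2000, 1), (Cal, Orion, Zephyr, 2021, 31), (Hal, Atlas, Helix, 1986, 31), (Hal, Atlas, Helix, 2003, 34), (Hal, Atlas, Helix, 2014, 30), (Hal, Atlas, Helix, 2020, 8), (Ned, Orion, Zephyr, 1982, 34), (Ned, Orion, Zephyr, 1983, 38), (Ned, Orion, Zephyr, 2000, 1), (Ned, Orion, Zephyr, 2021, 31), (Pat, Orion, Delta, 1982, 34), (Pat, Orion, Delta, 1983, 38), (Pat, Orion, Delta, 2000, 1), (Pat, Orion, Delta, 2021, 31), (Uma, Orion, Helix, 1982, 34), (Uma, Orion, Helix, 1983, 38), (Uma, Orion, Helix, 2000, 1), (Uma, Orion, Helix, 2021, 31), (Zed, Orion, Argo, 1982, 34), (Zed, Orion, Argo, 1983, 38), (Zed, Orion, Argo, 2000, 1), (Zed, Orion, Argo, 2021, 31)}.
Apply σ_{title = Atlas}; surviving tuples: {(Hal, Atlas, Helix, 1986, 31), (Hal, Atlas, Helix, 2003, 34), (Hal, Atlas, Helix, 2014, 30), (Hal, Atlas, Helix, 2020, 8)}
Keep only column(s) role, year, mid: {(Helix, 1986, 31), (Helix, 2003, 34), (Helix, 2014, 30), (Helix, 2020, 8)}

{(Helix, 1986, 31), (Helix, 2003, 34), (Helix, 2014, 30), (Helix, 2020, 8)}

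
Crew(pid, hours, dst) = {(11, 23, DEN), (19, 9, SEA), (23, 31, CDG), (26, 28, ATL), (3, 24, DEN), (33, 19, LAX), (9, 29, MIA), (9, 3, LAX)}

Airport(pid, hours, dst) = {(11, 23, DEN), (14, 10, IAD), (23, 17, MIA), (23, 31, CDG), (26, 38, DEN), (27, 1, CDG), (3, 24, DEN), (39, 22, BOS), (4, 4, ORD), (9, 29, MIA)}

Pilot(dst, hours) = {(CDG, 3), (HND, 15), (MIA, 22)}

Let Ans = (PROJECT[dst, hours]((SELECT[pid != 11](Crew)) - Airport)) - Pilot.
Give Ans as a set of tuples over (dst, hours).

{(ATL, 28), (LAX, 19), (LAX, 3), (SEA, 9)}

Apply σ_{pid != 11}; surviving tuples: {(19, 9, SEA), (23, 31, CDG), (26, 28, ATL), (3, 24, DEN), (33, 19, LAX), (9, 29, MIA), (9, 3, LAX)}
Difference: {(19, 9, SEA), (23, 31, CDG), (26, 28, ATL), (3, 24, DEN), (33, 19, LAX), (9, 29, MIA), (9, 3, LAX)} with {(11, 23, DEN), (14, 10, IAD), (23, 17, MIA), (23, 31, CDG), (26, 38, DEN), (27, 1, CDG), (3, 24, DEN), (39, 22, BOS), (4, 4, ORD), (9, 29, MIA)} → {(19, 9, SEA), (26, 28, ATL), (33, 19, LAX), (9, 3, LAX)}
Keep only column(s) dst, hours: {(ATL, 28), (LAX, 19), (LAX, 3), (SEA, 9)}
Difference: {(ATL, 28), (LAX, 19), (LAX, 3), (SEA, 9)} with {(CDG, 3), (HND, 15), (MIA, 22)} → {(ATL, 28), (LAX, 19), (LAX, 3), (SEA, 9)}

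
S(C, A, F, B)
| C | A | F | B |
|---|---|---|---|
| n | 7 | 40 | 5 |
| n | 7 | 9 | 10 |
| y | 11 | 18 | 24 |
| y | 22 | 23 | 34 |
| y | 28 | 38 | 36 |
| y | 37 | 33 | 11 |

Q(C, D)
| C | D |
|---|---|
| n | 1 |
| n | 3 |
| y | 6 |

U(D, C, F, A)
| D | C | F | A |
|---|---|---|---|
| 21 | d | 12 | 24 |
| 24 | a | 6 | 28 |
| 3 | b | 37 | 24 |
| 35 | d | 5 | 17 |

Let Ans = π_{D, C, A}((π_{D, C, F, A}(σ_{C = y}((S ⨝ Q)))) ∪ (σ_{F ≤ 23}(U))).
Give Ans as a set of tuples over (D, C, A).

Joining S and Q on C yields {(n, 7, 40, 5, 1), (n, 7, 40, 5, 3), (n, 7, 9, 10, 1), (n, 7, 9, 10, 3), (y, 11, 18, 24, 6), (y, 22, 23, 34, 6), (y, 28, 38, 36, 6), (y, 37, 33, 11, 6)}.
Filtering on C = y leaves {(y, 11, 18, 24, 6), (y, 22, 23, 34, 6), (y, 28, 38, 36, 6), (y, 37, 33, 11, 6)}.
π_{D, C, F, A} gives {(6, y, 18, 11), (6, y, 23, 22), (6, y, 33, 37), (6, y, 38, 28)}.
Filtering on F ≤ 23 leaves {(21, d, 12, 24), (24, a, 6, 28), (35, d, 5, 17)}.
Set union of the two operands is {(21, d, 12, 24), (24, a, 6, 28), (35, d, 5, 17), (6, y, 18, 11), (6, y, 23, 22), (6, y, 33, 37), (6, y, 38, 28)}.
π_{D, C, A} gives {(21, d, 24), (24, a, 28), (35, d, 17), (6, y, 11), (6, y, 22), (6, y, 28), (6, y, 37)}.

{(21, d, 24), (24, a, 28), (35, d, 17), (6, y, 11), (6, y, 22), (6, y, 28), (6, y, 37)}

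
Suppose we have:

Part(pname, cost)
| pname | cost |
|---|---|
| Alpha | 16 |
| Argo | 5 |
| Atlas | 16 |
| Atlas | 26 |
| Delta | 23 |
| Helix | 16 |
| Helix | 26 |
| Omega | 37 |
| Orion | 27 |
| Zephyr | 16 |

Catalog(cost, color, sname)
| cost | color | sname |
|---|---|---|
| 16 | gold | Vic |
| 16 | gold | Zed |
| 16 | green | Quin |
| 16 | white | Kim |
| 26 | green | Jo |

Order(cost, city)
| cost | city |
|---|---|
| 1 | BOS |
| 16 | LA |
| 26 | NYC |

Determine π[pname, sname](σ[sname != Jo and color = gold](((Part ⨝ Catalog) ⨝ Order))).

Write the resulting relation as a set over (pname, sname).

{(Alpha, Vic), (Alpha, Zed), (Atlas, Vic), (Atlas, Zed), (Helix, Vic), (Helix, Zed), (Zephyr, Vic), (Zephyr, Zed)}

Joining Part and Catalog on cost yields {(Alpha, 16, gold, Vic), (Alpha, 16, gold, Zed), (Alpha, 16, green, Quin), (Alpha, 16, white, Kim), (Atlas, 16, gold, Vic), (Atlas, 16, gold, Zed), (Atlas, 16, green, Quin), (Atlas, 16, white, Kim), (Atlas, 26, green, Jo), (Helix, 16, gold, Vic), (Helix, 16, gold, Zed), (Helix, 16, green, Quin), (Helix, 16, white, Kim), (Helix, 26, green, Jo), (Zephyr, 16, gold, Vic), (Zephyr, 16, gold, Zed), (Zephyr, 16, green, Quin), (Zephyr, 16, white, Kim)}.
Joining (Part ⨝ Catalog) and Order on cost yields {(Alpha, 16, gold, Vic, LA), (Alpha, 16, gold, Zed, LA), (Alpha, 16, green, Quin, LA), (Alpha, 16, white, Kim, LA), (Atlas, 16, gold, Vic, LA), (Atlas, 16, gold, Zed, LA), (Atlas, 16, green, Quin, LA), (Atlas, 16, white, Kim, LA), (Atlas, 26, green, Jo, NYC), (Helix, 16, gold, Vic, LA), (Helix, 16, gold, Zed, LA), (Helix, 16, green, Quin, LA), (Helix, 16, white, Kim, LA), (Helix, 26, green, Jo, NYC), (Zephyr, 16, gold, Vic, LA), (Zephyr, 16, gold, Zed, LA), (Zephyr, 16, green, Quin, LA), (Zephyr, 16, white, Kim, LA)}.
Filtering on sname != Jo and color = gold leaves {(Alpha, 16, gold, Vic, LA), (Alpha, 16, gold, Zed, LA), (Atlas, 16, gold, Vic, LA), (Atlas, 16, gold, Zed, LA), (Helix, 16, gold, Vic, LA), (Helix, 16, gold, Zed, LA), (Zephyr, 16, gold, Vic, LA), (Zephyr, 16, gold, Zed, LA)}.
Projecting to pname, sname: {(Alpha, Vic), (Alpha, Zed), (Atlas, Vic), (Atlas, Zed), (Helix, Vic), (Helix, Zed), (Zephyr, Vic), (Zephyr, Zed)}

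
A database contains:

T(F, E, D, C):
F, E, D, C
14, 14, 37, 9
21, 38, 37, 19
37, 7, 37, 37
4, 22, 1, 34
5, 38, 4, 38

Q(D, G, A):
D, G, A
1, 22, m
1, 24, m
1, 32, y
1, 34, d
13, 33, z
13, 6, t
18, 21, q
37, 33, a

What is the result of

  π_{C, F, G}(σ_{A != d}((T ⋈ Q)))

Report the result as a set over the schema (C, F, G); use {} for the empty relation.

{(19, 21, 33), (34, 4, 22), (34, 4, 24), (34, 4, 32), (37, 37, 33), (9, 14, 33)}

Natural join on D: {(14, 14, 37, 9, 33, a), (21, 38, 37, 19, 33, a), (37, 7, 37, 37, 33, a), (4, 22, 1, 34, 22, m), (4, 22, 1, 34, 24, m), (4, 22, 1, 34, 32, y), (4, 22, 1, 34, 34, d)}
Filtering on A != d leaves {(14, 14, 37, 9, 33, a), (21, 38, 37, 19, 33, a), (37, 7, 37, 37, 33, a), (4, 22, 1, 34, 22, m), (4, 22, 1, 34, 24, m), (4, 22, 1, 34, 32, y)}.
π_{C, F, G} gives {(19, 21, 33), (34, 4, 22), (34, 4, 24), (34, 4, 32), (37, 37, 33), (9, 14, 33)}.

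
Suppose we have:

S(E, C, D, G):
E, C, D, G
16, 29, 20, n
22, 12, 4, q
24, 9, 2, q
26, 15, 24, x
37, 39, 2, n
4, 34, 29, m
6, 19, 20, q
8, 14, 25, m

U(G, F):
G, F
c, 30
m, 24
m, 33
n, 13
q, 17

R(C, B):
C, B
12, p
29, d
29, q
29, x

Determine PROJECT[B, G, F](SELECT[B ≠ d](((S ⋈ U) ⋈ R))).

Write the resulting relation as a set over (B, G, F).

Joining S and U on G yields {(16, 29, 20, n, 13), (22, 12, 4, q, 17), (24, 9, 2, q, 17), (37, 39, 2, n, 13), (4, 34, 29, m, 24), (4, 34, 29, m, 33), (6, 19, 20, q, 17), (8, 14, 25, m, 24), (8, 14, 25, m, 33)}.
Joining (S ⋈ U) and R on C yields {(16, 29, 20, n, 13, d), (16, 29, 20, n, 13, q), (16, 29, 20, n, 13, x), (22, 12, 4, q, 17, p)}.
Selection B ≠ d: {(16, 29, 20, n, 13, q), (16, 29, 20, n, 13, x), (22, 12, 4, q, 17, p)}
Keep only column(s) B, G, F: {(p, q, 17), (q, n, 13), (x, n, 13)}

{(p, q, 17), (q, n, 13), (x, n, 13)}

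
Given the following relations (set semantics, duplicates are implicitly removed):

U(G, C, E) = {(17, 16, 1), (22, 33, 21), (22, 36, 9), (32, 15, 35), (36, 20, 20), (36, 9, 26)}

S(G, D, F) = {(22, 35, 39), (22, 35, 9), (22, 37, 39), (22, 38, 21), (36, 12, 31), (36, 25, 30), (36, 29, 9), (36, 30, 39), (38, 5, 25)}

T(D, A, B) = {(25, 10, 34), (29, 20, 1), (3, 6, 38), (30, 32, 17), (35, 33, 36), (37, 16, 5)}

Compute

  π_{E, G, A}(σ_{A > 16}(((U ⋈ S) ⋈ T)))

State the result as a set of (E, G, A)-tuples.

U ⋈ S (natural join on G): {(22, 33, 21, 35, 39), (22, 33, 21, 35, 9), (22, 33, 21, 37, 39), (22, 33, 21, 38, 21), (22, 36, 9, 35, 39), (22, 36, 9, 35, 9), (22, 36, 9, 37, 39), (22, 36, 9, 38, 21), (36, 20, 20, 12, 31), (36, 20, 20, 25, 30), (36, 20, 20, 29, 9), (36, 20, 20, 30, 39), (36, 9, 26, 12, 31), (36, 9, 26, 25, 30), (36, 9, 26, 29, 9), (36, 9, 26, 30, 39)}
(U ⋈ S) ⋈ T (natural join on D): {(22, 33, 21, 35, 39, 33, 36), (22, 33, 21, 35, 9, 33, 36), (22, 33, 21, 37, 39, 16, 5), (22, 36, 9, 35, 39, 33, 36), (22, 36, 9, 35, 9, 33, 36), (22, 36, 9, 37, 39, 16, 5), (36, 20, 20, 25, 30, 10, 34), (36, 20, 20, 29, 9, 20, 1), (36, 20, 20, 30, 39, 32, 17), (36, 9, 26, 25, 30, 10, 34), (36, 9, 26, 29, 9, 20, 1), (36, 9, 26, 30, 39, 32, 17)}
σ[A > 16]: keep tuples satisfying A > 16 → {(22, 33, 21, 35, 39, 33, 36), (22, 33, 21, 35, 9, 33, 36), (22, 36, 9, 35, 39, 33, 36), (22, 36, 9, 35, 9, 33, 36), (36, 20, 20, 29, 9, 20, 1), (36, 20, 20, 30, 39, 32, 17), (36, 9, 26, 29, 9, 20, 1), (36, 9, 26, 30, 39, 32, 17)}
π_{E, G, A} gives {(20, 36, 20), (20, 36, 32), (21, 22, 33), (26, 36, 20), (26, 36, 32), (9, 22, 33)} (2 duplicate(s) eliminated).

{(20, 36, 20), (20, 36, 32), (21, 22, 33), (26, 36, 20), (26, 36, 32), (9, 22, 33)}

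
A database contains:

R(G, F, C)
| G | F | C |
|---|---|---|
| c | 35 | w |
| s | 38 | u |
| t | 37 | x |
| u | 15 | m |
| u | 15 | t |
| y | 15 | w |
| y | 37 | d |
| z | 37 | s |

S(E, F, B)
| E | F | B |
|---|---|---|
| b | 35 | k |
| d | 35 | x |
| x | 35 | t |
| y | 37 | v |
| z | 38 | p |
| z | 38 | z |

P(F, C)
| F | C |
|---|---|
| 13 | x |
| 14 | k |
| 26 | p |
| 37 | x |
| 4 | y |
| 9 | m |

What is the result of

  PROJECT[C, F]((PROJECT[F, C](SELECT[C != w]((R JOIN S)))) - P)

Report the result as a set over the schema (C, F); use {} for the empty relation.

{(d, 37), (s, 37), (u, 38)}

R ⋈ S (natural join on F): {(c, 35, w, b, k), (c, 35, w, d, x), (c, 35, w, x, t), (s, 38, u, z, p), (s, 38, u, z, z), (t, 37, x, y, v), (y, 37, d, y, v), (z, 37, s, y, v)}
σ[C != w]: keep tuples satisfying C != w → {(s, 38, u, z, p), (s, 38, u, z, z), (t, 37, x, y, v), (y, 37, d, y, v), (z, 37, s, y, v)}
Keep only column(s) F, C (1 duplicate(s) eliminated): {(37, d), (37, s), (37, x), (38, u)}
Taking the difference: {(37, d), (37, s), (38, u)}
Keep only column(s) C, F: {(d, 37), (s, 37), (u, 38)}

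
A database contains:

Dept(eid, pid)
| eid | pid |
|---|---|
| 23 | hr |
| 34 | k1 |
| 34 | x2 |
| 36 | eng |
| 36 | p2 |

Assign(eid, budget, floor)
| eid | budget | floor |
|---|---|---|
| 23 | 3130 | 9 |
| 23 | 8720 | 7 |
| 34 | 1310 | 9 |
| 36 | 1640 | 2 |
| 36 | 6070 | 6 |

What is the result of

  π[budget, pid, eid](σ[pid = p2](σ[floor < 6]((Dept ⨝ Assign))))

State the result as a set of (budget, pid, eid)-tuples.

{(1640, p2, 36)}

Joining Dept and Assign on eid yields {(23, hr, 3130, 9), (23, hr, 8720, 7), (34, k1, 1310, 9), (34, x2, 1310, 9), (36, eng, 1640, 2), (36, eng, 6070, 6), (36, p2, 1640, 2), (36, p2, 6070, 6)}.
Filtering on floor < 6 leaves {(36, eng, 1640, 2), (36, p2, 1640, 2)}.
Filtering on pid = p2 leaves {(36, p2, 1640, 2)}.
π[budget, pid, eid]: project onto (budget, pid, eid) → {(1640, p2, 36)}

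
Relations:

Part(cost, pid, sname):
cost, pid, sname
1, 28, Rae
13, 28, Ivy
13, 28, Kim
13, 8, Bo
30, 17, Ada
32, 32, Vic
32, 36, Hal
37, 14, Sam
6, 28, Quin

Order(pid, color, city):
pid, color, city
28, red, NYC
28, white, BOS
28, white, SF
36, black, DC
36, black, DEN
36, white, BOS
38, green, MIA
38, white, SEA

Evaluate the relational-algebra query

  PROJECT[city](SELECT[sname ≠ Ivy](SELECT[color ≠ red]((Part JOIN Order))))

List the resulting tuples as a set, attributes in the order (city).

Part ⋈ Order (natural join on pid): {(1, 28, Rae, red, NYC), (1, 28, Rae, white, BOS), (1, 28, Rae, white, SF), (13, 28, Ivy, red, NYC), (13, 28, Ivy, white, BOS), (13, 28, Ivy, white, SF), (13, 28, Kim, red, NYC), (13, 28, Kim, white, BOS), (13, 28, Kim, white, SF), (32, 36, Hal, black, DC), (32, 36, Hal, black, DEN), (32, 36, Hal, white, BOS), (6, 28, Quin, red, NYC), (6, 28, Quin, white, BOS), (6, 28, Quin, white, SF)}
σ[color ≠ red]: keep tuples satisfying color ≠ red → {(1, 28, Rae, white, BOS), (1, 28, Rae, white, SF), (13, 28, Ivy, white, BOS), (13, 28, Ivy, white, SF), (13, 28, Kim, white, BOS), (13, 28, Kim, white, SF), (32, 36, Hal, black, DC), (32, 36, Hal, black, DEN), (32, 36, Hal, white, BOS), (6, 28, Quin, white, BOS), (6, 28, Quin, white, SF)}
σ[sname ≠ Ivy]: keep tuples satisfying sname ≠ Ivy → {(1, 28, Rae, white, BOS), (1, 28, Rae, white, SF), (13, 28, Kim, white, BOS), (13, 28, Kim, white, SF), (32, 36, Hal, black, DC), (32, 36, Hal, black, DEN), (32, 36, Hal, white, BOS), (6, 28, Quin, white, BOS), (6, 28, Quin, white, SF)}
Projecting to city (5 duplicate(s) eliminated): {BOS, DC, DEN, SF}

{BOS, DC, DEN, SF}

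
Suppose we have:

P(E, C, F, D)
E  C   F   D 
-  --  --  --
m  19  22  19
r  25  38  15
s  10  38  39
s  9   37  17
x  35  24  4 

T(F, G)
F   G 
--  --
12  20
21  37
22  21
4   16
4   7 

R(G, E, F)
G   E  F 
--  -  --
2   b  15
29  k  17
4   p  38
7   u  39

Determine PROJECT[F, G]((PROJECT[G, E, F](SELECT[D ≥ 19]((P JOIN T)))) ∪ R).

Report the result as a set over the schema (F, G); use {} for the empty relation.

{(15, 2), (17, 29), (22, 21), (38, 4), (39, 7)}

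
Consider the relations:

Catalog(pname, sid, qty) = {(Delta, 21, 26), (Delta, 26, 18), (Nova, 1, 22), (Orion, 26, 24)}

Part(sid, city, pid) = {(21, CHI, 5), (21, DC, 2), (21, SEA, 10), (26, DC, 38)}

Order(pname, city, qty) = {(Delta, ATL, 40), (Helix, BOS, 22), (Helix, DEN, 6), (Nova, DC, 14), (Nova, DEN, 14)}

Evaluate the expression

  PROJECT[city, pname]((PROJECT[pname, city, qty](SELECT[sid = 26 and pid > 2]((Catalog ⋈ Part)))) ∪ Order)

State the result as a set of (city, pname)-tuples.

{(ATL, Delta), (BOS, Helix), (DC, Delta), (DC, Nova), (DC, Orion), (DEN, Helix), (DEN, Nova)}

Natural join on sid: {(Delta, 21, 26, CHI, 5), (Delta, 21, 26, DC, 2), (Delta, 21, 26, SEA, 10), (Delta, 26, 18, DC, 38), (Orion, 26, 24, DC, 38)}
σ[sid = 26 and pid > 2]: keep tuples satisfying sid = 26 and pid > 2 → {(Delta, 26, 18, DC, 38), (Orion, 26, 24, DC, 38)}
Projecting to pname, city, qty: {(Delta, DC, 18), (Orion, DC, 24)}
Taking the union: {(Delta, ATL, 40), (Delta, DC, 18), (Helix, BOS, 22), (Helix, DEN, 6), (Nova, DC, 14), (Nova, DEN, 14), (Orion, DC, 24)}
Projecting to city, pname: {(ATL, Delta), (BOS, Helix), (DC, Delta), (DC, Nova), (DC, Orion), (DEN, Helix), (DEN, Nova)}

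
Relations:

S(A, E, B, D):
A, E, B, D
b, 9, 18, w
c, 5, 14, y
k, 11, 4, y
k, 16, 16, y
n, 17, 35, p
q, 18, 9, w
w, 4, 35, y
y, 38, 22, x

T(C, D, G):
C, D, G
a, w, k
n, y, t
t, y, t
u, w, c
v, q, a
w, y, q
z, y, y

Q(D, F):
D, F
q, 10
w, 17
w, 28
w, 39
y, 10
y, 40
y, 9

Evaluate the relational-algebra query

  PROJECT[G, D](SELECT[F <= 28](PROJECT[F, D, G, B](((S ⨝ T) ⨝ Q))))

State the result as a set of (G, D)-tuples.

Joining S and T on D yields {(b, 9, 18, w, a, k), (b, 9, 18, w, u, c), (c, 5, 14, y, n, t), (c, 5, 14, y, t, t), (c, 5, 14, y, w, q), (c, 5, 14, y, z, y), (k, 11, 4, y, n, t), (k, 11, 4, y, t, t), (k, 11, 4, y, w, q), (k, 11, 4, y, z, y), (k, 16, 16, y, n, t), (k, 16, 16, y, t, t), (k, 16, 16, y, w, q), (k, 16, 16, y, z, y), (q, 18, 9, w, a, k), (q, 18, 9, w, u, c), (w, 4, 35, y, n, t), (w, 4, 35, y, t, t), (w, 4, 35, y, w, q), (w, 4, 35, y, z, y)}.
Joining (S ⨝ T) and Q on D yields {(b, 9, 18, w, a, k, 17), (b, 9, 18, w, a, k, 28), (b, 9, 18, w, a, k, 39), (b, 9, 18, w, u, c, 17), (b, 9, 18, w, u, c, 28), (b, 9, 18, w, u, c, 39), (c, 5, 14, y, n, t, 10), (c, 5, 14, y, n, t, 40), (c, 5, 14, y, n, t, 9), (c, 5, 14, y, t, t, 10), (c, 5, 14, y, t, t, 40), (c, 5, 14, y, t, t, 9), (c, 5, 14, y, w, q, 10), (c, 5, 14, y, w, q, 40), (c, 5, 14, y, w, q, 9), (c, 5, 14, y, z, y, 10), (c, 5, 14, y, z, y, 40), (c, 5, 14, y, z, y, 9), (k, 11, 4, y, n, t, 10), (k, 11, 4, y, n, t, 40), (k, 11, 4, y, n, t, 9), (k, 11, 4, y, t, t, 10), (k, 11, 4, y, t, t, 40), (k, 11, 4, y, t, t, 9), (k, 11, 4, y, w, q, 10), (k, 11, 4, y, w, q, 40), (k, 11, 4, y, w, q, 9), (k, 11, 4, y, z, y, 10), (k, 11, 4, y, z, y, 40), (k, 11, 4, y, z, y, 9), (k, 16, 16, y, n, t, 10), (k, 16, 16, y, n, t, 40), (k, 16, 16, y, n, t, 9), (k, 16, 16, y, t, t, 10), (k, 16, 16, y, t, t, 40), (k, 16, 16, y, t, t, 9), (k, 16, 16, y, w, q, 10), (k, 16, 16, y, w, q, 40), (k, 16, 16, y, w, q, 9), (k, 16, 16, y, z, y, 10), (k, 16, 16, y, z, y, 40), (k, 16, 16, y, z, y, 9), (q, 18, 9, w, a, k, 17), (q, 18, 9, w, a, k, 28), (q, 18, 9, w, a, k, 39), (q, 18, 9, w, u, c, 17), (q, 18, 9, w, u, c, 28), (q, 18, 9, w, u, c, 39), (w, 4, 35, y, n, t, 10), (w, 4, 35, y, n, t, 40), (w, 4, 35, y, n, t, 9), (w, 4, 35, y, t, t, 10), (w, 4, 35, y, t, t, 40), (w, 4, 35, y, t, t, 9), (w, 4, 35, y, w, q, 10), (w, 4, 35, y, w, q, 40), (w, 4, 35, y, w, q, 9), (w, 4, 35, y, z, y, 10), (w, 4, 35, y, z, y, 40), (w, 4, 35, y, z, y, 9)}.
π[F, D, G, B]: project onto (F, D, G, B) (12 duplicate(s) eliminated) → {(10, y, q, 14), (10, y, q, 16), (10, y, q, 35), (10, y, q, 4), (10, y, t, 14), (10, y, t, 16), (10, y, t, 35), (10, y, t, 4), (10, y, y, 14), (10, y, y, 16), (10, y, y, 35), (10, y, y, 4), (17, w, c, 18), (17, w, c, 9), (17, w, k, 18), (17, w, k, 9), (28, w, c, 18), (28, w, c, 9), (28, w, k, 18), (28, w, k, 9), (39, w, c, 18), (39, w, c, 9), (39, w, k, 18), (39, w, k, 9), (40, y, q, 14), (40, y, q, 16), (40, y, q, 35), (40, y, q, 4), (40, y, t, 14), (40, y, t, 16), (40, y, t, 35), (40, y, t, 4), (40, y, y, 14), (40, y, y, 16), (40, y, y, 35), (40, y, y, 4), (9, y, q, 14), (9, y, q, 16), (9, y, q, 35), (9, y, q, 4), (9, y, t, 14), (9, y, t, 16), (9, y, t, 35), (9, y, t, 4), (9, y, y, 14), (9, y, y, 16), (9, y, y, 35), (9, y, y, 4)}
Filtering on F <= 28 leaves {(10, y, q, 14), (10, y, q, 16), (10, y, q, 35), (10, y, q, 4), (10, y, t, 14), (10, y, t, 16), (10, y, t, 35), (10, y, t, 4), (10, y, y, 14), (10, y, y, 16), (10, y, y, 35), (10, y, y, 4), (17, w, c, 18), (17, w, c, 9), (17, w, k, 18), (17, w, k, 9), (28, w, c, 18), (28, w, c, 9), (28, w, k, 18), (28, w, k, 9), (9, y, q, 14), (9, y, q, 16), (9, y, q, 35), (9, y, q, 4), (9, y, t, 14), (9, y, t, 16), (9, y, t, 35), (9, y, t, 4), (9, y, y, 14), (9, y, y, 16), (9, y, y, 35), (9, y, y, 4)}.
π[G, D]: project onto (G, D) (27 duplicate(s) eliminated) → {(c, w), (k, w), (q, y), (t, y), (y, y)}

{(c, w), (k, w), (q, y), (t, y), (y, y)}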